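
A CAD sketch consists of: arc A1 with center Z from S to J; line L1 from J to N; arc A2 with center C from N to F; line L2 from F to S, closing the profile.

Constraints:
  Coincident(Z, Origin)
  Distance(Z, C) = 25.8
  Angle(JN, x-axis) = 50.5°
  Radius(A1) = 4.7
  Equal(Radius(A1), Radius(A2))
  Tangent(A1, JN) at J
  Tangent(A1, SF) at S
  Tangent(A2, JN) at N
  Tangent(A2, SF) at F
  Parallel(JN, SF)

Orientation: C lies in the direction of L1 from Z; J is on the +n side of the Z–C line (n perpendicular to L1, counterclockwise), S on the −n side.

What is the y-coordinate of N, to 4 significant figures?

22.90

The slot axis is L1's direction at 50.5°, so u = (cos 50.5°, sin 50.5°) = (0.6361, 0.7716) and n = (−sin 50.5°, cos 50.5°) = (-0.7716, 0.6361). Z is at the origin and C lies 25.8 along u from Z, so C = 25.8·u = (16.41, 19.91). Tangency of A1 to both parallel lines with radius 4.7 puts J and S at Z ± 4.7·n: J = (-3.627, 2.990), S = (3.627, -2.990). Equal radii place N and F the same way about C: N = C + 4.7·n = (12.78, 22.90), F = C − 4.7·n = (20.04, 16.92). So N.y = 22.90.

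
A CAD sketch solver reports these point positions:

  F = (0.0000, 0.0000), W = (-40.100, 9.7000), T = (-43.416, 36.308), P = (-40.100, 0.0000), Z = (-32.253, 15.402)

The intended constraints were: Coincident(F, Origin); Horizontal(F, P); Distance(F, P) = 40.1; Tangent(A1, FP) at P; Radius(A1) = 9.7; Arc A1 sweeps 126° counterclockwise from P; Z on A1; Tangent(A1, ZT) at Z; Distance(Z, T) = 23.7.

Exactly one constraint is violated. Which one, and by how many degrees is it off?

Tangent(A1, ZT) at Z — off by 7.90°.

F = (0.00, 0.00) ✓; F.y = 0.00, P.y = 0.00 ✓; |FP| = 40.10 ✓; ∠(WP, PF) = 90.00° ✓; |WP| = 9.700 ✓; bearing(W→Z) − bearing(W→P) = 126.0° ✓; |WZ| = 9.700 ✓; ∠(WZ, ZT) = 97.90° ✗; |ZT| = 23.70 ✓.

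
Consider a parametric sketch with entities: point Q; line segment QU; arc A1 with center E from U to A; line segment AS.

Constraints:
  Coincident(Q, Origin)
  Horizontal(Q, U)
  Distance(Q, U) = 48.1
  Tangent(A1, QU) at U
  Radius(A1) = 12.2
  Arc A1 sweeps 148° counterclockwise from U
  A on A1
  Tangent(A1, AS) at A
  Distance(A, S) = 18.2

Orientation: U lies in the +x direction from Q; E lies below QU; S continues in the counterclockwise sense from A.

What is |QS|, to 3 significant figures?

65.5

Q is at the origin; Q and U share the same y with |QU| = 48.1 and U on the +x side, so U = (48.1, 0.00). Tangency of A1 to QU means the radius EU is perpendicular to QU, so E = U + (0, -12.2) = (48.1, -12.2). On A1, U sits at bearing 90° from E; a 148° counterclockwise sweep puts A at bearing 238°, so A = E + 12.2·(cos 238°, sin 238°) = (41.6, -22.5). Tangency of A1 to AS means the radius EA is perpendicular to AS, so AS runs along (−sin 238°, cos 238°); with |AS| = 18.2, S = (57.1, -32.2). Then |QS| = |S − Q| = 65.5.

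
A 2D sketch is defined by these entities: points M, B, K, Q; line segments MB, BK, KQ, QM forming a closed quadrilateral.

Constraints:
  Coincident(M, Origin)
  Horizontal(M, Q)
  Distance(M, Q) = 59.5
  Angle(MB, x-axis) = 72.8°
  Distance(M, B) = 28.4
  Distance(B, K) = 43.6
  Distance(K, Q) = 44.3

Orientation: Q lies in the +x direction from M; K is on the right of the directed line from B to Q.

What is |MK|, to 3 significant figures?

23.7

M is at the origin; M and Q share the same y with |MQ| = 59.5 and Q in +x, so Q = (59.5, 0). MB runs at 72.8° with |MB| = 28.4, so B = (8.40, 27.1). K is determined by |BK| = 43.6 and |KQ| = 44.3 together: it lies at the intersection of circle(B, 43.6) and circle(Q, 44.3). With |BQ| = 57.9, the foot of the radical line on BQ is 28.4 from B and the perpendicular offset is √(43.6² − 28.4²) = 33.1. Taking the right-of-BQ solution: K = (18.0, -15.4).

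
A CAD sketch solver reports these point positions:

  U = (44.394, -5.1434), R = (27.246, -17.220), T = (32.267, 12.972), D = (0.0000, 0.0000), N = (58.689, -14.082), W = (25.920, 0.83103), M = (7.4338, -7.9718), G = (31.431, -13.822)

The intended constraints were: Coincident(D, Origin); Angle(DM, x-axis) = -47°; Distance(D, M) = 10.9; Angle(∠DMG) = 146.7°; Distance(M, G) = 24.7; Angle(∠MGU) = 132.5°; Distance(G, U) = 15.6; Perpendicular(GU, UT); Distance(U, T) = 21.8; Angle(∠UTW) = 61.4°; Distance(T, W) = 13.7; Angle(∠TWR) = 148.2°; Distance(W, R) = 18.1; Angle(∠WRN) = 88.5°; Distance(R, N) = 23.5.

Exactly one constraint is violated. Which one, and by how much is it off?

Distance(R, N) = 23.5 — off by 8.10.

D = (0.00, 0.00) ✓; DM at -47.00° ✓; |DM| = 10.90 ✓; ∠DMG = 146.7° ✓; |MG| = 24.70 ✓; ∠MGU = 132.5° ✓; |GU| = 15.60 ✓; ∠(GU, UT) = 90.00° ✓; |UT| = 21.80 ✓; ∠UTW = 61.40° ✓; |TW| = 13.70 ✓; ∠TWR = 148.2° ✓; |WR| = 18.10 ✓; ∠WRN = 88.50° ✓; |RN| = 31.60 ✗.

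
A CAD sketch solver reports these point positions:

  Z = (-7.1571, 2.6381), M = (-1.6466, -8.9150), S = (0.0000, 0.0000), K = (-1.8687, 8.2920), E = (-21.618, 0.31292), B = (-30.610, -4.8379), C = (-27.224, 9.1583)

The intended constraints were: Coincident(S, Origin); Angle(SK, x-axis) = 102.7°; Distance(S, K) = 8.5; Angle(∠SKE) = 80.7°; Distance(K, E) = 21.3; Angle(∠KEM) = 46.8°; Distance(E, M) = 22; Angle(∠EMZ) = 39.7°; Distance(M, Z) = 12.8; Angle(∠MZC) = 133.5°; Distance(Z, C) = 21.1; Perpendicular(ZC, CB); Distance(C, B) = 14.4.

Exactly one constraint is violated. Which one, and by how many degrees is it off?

Perpendicular(ZC, CB) — off by 4.40°.

S = (0.00, 0.00) ✓; SK at 102.7° ✓; |SK| = 8.500 ✓; ∠SKE = 80.70° ✓; |KE| = 21.30 ✓; ∠KEM = 46.80° ✓; |EM| = 22.00 ✓; ∠EMZ = 39.70° ✓; |MZ| = 12.80 ✓; ∠MZC = 133.5° ✓; |ZC| = 21.10 ✓; ∠(ZC, CB) = 94.40° ✗; |CB| = 14.40 ✓.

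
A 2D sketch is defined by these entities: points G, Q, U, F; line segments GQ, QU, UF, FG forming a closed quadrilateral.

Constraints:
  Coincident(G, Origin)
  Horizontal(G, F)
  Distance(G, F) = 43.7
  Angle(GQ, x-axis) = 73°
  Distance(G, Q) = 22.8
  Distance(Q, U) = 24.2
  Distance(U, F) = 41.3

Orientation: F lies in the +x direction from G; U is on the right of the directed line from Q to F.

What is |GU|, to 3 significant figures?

3.18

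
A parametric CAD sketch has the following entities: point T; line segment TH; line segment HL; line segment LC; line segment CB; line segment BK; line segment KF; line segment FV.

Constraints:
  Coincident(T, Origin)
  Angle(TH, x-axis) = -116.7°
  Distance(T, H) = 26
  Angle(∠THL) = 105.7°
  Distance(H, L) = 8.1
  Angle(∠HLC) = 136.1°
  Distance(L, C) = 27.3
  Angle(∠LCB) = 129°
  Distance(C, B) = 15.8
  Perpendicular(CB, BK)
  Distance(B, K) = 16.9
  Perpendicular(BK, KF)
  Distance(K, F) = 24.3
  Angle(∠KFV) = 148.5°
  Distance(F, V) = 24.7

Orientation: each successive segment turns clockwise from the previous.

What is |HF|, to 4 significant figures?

14.74

T is at the origin; TH runs at -116.7° with length 26.0, so H = (-11.68, -23.23). ∠THL = 105.7° gives HL at 169.0° from the x-axis; with |HL| = 8.1, L = (-19.63, -21.68). ∠HLC = 136.1° gives LC at 125.1° from the x-axis; with |LC| = 27.3, C = (-35.33, 0.6534). ∠LCB = 129.0° gives CB at 74.10° from the x-axis; with |CB| = 15.8, B = (-31.00, 15.85). CB ⟂ BK, so BK runs at -15.90°; with |BK| = 16.9, K = (-14.75, 11.22). The perpendicularity gives KF at right angles to BK, so KF runs at -105.9°; with |KF| = 24.3, F = (-21.41, -12.15). Then |HF| = |F − H| = 14.74.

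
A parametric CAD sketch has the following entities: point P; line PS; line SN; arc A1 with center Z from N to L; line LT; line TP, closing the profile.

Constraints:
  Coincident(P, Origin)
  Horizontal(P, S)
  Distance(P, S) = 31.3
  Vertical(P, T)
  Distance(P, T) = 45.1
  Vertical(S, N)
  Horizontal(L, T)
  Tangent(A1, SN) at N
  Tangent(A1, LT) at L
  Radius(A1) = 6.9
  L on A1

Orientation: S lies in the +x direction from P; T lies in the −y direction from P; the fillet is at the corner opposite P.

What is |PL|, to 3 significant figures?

51.3

P is at the origin; PS is horizontal with |PS| = 31.3 and S on the +x side, so S = (31.3, 0.00). P and T share the same x with |PT| = 45.1 and T on the −y side, so T = (0.00, -45.1). The virtual corner opposite P is at (31.3, -45.1). A1 meets SN tangentially, so ZN is at right angles to SN and the tangent condition forces ZL to be normal to LT, with radius 6.9, so the center Z sits 6.9 in from both sides at Z = (24.4, -38.2). That places the tangent points at N = (31.3, -38.2) on SN and L = (24.4, -45.1) on LT. Then |PL| = |L − P| = 51.3.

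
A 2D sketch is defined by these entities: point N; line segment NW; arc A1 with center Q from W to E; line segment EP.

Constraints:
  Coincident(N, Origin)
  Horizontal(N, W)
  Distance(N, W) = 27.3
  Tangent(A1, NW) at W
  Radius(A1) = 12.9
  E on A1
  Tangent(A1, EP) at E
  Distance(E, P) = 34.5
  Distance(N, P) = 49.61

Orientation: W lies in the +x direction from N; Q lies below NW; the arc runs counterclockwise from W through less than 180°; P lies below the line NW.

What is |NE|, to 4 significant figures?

19.36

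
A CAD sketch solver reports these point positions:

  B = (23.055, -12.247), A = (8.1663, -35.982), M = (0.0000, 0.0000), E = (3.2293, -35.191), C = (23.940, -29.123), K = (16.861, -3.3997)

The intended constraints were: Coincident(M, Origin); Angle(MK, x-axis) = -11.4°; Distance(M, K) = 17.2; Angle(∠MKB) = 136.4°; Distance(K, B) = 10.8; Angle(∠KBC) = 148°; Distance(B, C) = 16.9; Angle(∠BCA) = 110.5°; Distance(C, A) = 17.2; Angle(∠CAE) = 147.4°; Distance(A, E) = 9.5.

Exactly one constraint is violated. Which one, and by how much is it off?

Distance(A, E) = 9.5 — off by 4.50.

M = (0.00, 0.00) ✓; MK at -11.40° ✓; |MK| = 17.20 ✓; ∠MKB = 136.4° ✓; |KB| = 10.80 ✓; ∠KBC = 148.0° ✓; |BC| = 16.90 ✓; ∠BCA = 110.5° ✓; |CA| = 17.20 ✓; ∠CAE = 147.4° ✓; |AE| = 5.000 ✗.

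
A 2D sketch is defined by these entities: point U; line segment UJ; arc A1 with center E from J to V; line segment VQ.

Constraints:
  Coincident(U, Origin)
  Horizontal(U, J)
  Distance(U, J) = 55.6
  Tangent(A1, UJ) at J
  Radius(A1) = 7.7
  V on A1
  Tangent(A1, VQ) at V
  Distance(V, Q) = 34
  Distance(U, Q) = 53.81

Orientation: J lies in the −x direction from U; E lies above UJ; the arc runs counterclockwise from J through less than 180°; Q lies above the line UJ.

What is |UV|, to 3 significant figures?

48.5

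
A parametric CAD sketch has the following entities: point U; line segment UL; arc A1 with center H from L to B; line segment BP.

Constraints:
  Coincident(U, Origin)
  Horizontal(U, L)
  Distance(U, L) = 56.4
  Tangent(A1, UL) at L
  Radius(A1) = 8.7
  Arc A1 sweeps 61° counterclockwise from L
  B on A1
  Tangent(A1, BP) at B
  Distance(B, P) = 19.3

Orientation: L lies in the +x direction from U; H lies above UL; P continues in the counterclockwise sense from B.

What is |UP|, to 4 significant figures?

76.41

On A1, L sits at bearing -90° from H; a 61° counterclockwise sweep puts B at bearing -29°, so B = H + 8.7·(cos -29°, sin -29°) = (64.01, 4.482). Since A1 is tangent to BP there, HB ⟂ BP, so BP runs along (−sin -29°, cos -29°); with |BP| = 19.3, P = (73.37, 21.36). Then |UP| = |P − U| = 76.41.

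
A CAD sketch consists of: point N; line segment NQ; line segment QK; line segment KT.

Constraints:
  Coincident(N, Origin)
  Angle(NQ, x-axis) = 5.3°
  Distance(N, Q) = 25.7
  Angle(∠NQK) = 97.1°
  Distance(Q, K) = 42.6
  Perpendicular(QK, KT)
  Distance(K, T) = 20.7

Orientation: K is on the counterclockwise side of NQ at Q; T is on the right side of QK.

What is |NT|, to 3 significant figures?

65.0

N is at the origin; NQ runs at 5.3° with length 25.7, so Q = 25.7·(cos 5.3°, sin 5.3°) = (25.6, 2.37). ∠NQK = 97.1°, so QK runs at 5.3° + (180° − 97.1°) = 88.2° from the x-axis; with |QK| = 42.6, K = Q + 42.6·(cos 88.2°, sin 88.2°) = (26.9, 45.0). QK is perpendicular to KT; with |KT| = 20.7 on the right of QK, T = K + 20.7·(1.00, -0.0314) = (47.6, 44.3). Then |NT| = |T − N| = 65.0.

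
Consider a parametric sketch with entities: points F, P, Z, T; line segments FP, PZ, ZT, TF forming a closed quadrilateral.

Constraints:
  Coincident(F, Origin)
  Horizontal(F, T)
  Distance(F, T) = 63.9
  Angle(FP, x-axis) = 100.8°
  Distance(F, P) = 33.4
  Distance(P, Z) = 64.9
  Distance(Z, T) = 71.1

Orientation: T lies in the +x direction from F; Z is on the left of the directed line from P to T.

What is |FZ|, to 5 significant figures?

83.913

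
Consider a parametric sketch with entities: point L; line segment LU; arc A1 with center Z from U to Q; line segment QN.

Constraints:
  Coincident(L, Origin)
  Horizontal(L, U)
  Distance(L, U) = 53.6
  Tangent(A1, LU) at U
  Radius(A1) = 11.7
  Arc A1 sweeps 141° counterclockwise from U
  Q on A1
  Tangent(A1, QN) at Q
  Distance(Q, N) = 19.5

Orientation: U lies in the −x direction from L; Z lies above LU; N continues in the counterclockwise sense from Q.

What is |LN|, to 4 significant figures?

69.73

On A1, U sits at bearing -90° from Z; a 141° counterclockwise sweep puts Q at bearing 51°, so Q = Z + 11.7·(cos 51°, sin 51°) = (-46.24, 20.79). A1 meets QN tangentially, so ZQ is at right angles to QN, so QN runs along (−sin 51°, cos 51°); with |QN| = 19.5, N = (-61.39, 33.06). Then |LN| = |N − L| = 69.73.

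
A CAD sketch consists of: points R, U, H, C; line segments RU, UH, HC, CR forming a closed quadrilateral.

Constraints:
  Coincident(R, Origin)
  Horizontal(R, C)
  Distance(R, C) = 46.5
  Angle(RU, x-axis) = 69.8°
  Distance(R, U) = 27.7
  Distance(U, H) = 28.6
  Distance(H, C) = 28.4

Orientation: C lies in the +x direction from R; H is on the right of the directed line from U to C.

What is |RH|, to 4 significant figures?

18.18

R is at the origin; RC is horizontal with |RC| = 46.5 and C in +x, so C = (46.5, 0). RU runs at 69.8° with |RU| = 27.7, so U = (9.565, 26.00). H is determined by |UH| = 28.6 and |HC| = 28.4 together: it lies at the intersection of circle(U, 28.6) and circle(C, 28.4). With |UC| = 45.17, the foot of the radical line on UC is 22.71 from U and the perpendicular offset is √(28.6² − 22.71²) = 17.39. Taking the right-of-UC solution: H = (18.13, -1.291).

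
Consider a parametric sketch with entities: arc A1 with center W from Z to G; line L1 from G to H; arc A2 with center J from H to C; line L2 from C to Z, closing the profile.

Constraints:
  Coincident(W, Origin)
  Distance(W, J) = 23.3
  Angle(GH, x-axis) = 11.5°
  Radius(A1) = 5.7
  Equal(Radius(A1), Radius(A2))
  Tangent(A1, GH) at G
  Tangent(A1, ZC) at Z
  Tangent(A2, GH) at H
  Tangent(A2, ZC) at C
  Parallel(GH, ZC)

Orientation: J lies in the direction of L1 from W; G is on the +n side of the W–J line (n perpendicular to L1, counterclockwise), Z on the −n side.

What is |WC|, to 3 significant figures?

24.0

Tangency of A1 to both parallel lines with radius 5.7 puts G and Z at W ± 5.7·n: G = (-1.14, 5.59), Z = (1.14, -5.59). Equal radii place H and C the same way about J: H = J + 5.7·n = (21.7, 10.2), C = J − 5.7·n = (24.0, -0.940). Then |WC| = |C − W| = 24.0.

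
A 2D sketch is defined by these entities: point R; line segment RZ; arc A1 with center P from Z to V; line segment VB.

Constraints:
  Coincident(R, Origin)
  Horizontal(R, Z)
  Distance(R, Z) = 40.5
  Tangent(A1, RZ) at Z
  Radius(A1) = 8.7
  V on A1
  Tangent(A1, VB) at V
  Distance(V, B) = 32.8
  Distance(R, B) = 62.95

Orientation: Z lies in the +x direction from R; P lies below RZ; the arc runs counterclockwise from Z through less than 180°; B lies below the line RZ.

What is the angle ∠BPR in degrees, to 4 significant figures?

112.9°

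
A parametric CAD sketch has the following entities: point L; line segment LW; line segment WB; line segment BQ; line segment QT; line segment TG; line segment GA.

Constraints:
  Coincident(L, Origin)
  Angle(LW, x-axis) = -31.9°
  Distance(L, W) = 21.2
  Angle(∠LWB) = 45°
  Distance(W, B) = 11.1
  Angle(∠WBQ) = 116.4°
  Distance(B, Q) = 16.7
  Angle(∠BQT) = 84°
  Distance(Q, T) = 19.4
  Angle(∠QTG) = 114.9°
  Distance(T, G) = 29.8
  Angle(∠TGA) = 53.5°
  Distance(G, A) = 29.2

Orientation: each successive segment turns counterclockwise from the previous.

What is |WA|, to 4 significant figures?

8.832

∠QTG = 114.9° gives TG at -32.20° from the x-axis; with |TG| = 29.8, G = (21.98, -31.67). ∠TGA = 53.5° gives GA at 94.30° from the x-axis; with |GA| = 29.2, A = (19.79, -2.555). Then |WA| = |A − W| = 8.832.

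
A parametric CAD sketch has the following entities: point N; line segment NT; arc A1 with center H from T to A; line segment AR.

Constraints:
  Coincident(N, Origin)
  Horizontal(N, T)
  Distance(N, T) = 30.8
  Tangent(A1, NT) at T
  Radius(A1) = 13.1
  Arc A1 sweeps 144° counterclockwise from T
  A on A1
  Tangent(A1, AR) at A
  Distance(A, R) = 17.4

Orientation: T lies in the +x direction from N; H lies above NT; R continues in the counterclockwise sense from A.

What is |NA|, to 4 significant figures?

45.21

N is at the origin; NT is horizontal with |NT| = 30.8 and T on the +x side, so T = (30.80, 0.000). A1 meets NT tangentially, so HT is at right angles to NT, so H = T + (0, 13.1) = (30.80, 13.10). On A1, T sits at bearing -90° from H; a 144° counterclockwise sweep puts A at bearing 54°, so A = H + 13.1·(cos 54°, sin 54°) = (38.50, 23.70). Then |NA| = |A − N| = 45.21.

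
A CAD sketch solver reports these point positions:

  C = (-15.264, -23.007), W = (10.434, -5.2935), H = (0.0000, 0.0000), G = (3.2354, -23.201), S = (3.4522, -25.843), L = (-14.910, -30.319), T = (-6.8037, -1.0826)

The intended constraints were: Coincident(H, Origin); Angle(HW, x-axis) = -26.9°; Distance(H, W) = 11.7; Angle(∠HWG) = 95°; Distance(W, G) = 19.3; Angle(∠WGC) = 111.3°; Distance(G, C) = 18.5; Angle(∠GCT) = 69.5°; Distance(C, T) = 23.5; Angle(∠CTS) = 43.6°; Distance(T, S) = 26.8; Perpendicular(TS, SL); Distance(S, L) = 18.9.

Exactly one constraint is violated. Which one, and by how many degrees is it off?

Perpendicular(TS, SL) — off by 8.80°.

H = (0.00, 0.00) ✓; HW at -26.90° ✓; |HW| = 11.70 ✓; ∠HWG = 95.00° ✓; |WG| = 19.30 ✓; ∠WGC = 111.3° ✓; |GC| = 18.50 ✓; ∠GCT = 69.50° ✓; |CT| = 23.50 ✓; ∠CTS = 43.60° ✓; |TS| = 26.80 ✓; ∠(TS, SL) = 98.80° ✗; |SL| = 18.90 ✓.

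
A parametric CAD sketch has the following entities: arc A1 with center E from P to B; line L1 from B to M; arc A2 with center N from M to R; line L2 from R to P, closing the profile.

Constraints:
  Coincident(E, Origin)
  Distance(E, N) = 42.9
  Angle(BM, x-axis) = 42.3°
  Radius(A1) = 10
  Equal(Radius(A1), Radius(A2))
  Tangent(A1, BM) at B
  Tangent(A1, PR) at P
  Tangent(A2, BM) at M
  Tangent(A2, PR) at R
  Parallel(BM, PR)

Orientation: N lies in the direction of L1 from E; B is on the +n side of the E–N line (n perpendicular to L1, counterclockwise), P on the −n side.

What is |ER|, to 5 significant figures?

44.050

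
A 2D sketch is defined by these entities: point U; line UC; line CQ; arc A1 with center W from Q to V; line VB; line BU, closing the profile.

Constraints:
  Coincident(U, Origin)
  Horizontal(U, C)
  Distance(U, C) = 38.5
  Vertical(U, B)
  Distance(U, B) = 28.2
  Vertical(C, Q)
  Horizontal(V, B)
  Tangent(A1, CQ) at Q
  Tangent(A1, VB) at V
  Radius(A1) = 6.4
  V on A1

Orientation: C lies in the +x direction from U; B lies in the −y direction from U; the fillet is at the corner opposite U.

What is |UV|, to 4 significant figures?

42.73

The virtual corner opposite U is at (38.50, -28.20). Tangency of A1 to CQ means the radius WQ is perpendicular to CQ and since A1 is tangent to VB there, WV ⟂ VB, with radius 6.4, so the center W sits 6.4 in from both sides at W = (32.10, -21.80). That places the tangent points at Q = (38.50, -21.80) on CQ and V = (32.10, -28.20) on VB. Then |UV| = |V − U| = 42.73.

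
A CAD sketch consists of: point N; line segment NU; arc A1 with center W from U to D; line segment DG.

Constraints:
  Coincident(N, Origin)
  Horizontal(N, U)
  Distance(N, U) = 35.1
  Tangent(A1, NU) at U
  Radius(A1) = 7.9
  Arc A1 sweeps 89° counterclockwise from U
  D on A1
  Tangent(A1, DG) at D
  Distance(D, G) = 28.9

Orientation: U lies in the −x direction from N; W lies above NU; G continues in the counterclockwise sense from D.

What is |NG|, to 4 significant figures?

45.35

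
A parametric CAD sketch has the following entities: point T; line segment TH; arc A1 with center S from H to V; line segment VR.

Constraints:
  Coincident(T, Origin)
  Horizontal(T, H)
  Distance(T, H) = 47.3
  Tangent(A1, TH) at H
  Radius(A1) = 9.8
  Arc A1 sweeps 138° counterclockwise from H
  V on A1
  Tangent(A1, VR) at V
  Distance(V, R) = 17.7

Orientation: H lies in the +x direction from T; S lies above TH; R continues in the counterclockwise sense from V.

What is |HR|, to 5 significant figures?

29.669

On A1, H sits at bearing -90° from S; a 138° counterclockwise sweep puts V at bearing 48°, so V = S + 9.8·(cos 48°, sin 48°) = (53.857, 17.083). A1 meets VR tangentially, so SV is at right angles to VR, so VR runs along (−sin 48°, cos 48°); with |VR| = 17.7, R = (40.704, 28.926). Then |HR| = |R − H| = 29.669.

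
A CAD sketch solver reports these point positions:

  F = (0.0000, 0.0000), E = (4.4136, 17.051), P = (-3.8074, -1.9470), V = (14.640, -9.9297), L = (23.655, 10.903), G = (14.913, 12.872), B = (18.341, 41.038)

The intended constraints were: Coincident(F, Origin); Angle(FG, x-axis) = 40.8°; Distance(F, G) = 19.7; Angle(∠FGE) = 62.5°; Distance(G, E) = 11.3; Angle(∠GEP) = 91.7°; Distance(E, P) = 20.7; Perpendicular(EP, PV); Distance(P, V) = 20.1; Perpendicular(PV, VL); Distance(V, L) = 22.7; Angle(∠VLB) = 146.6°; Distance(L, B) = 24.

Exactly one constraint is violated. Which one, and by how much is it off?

Distance(L, B) = 24 — off by 6.60.

F = (0.00, 0.00) ✓; FG at 40.80° ✓; |FG| = 19.70 ✓; ∠FGE = 62.50° ✓; |GE| = 11.30 ✓; ∠GEP = 91.70° ✓; |EP| = 20.70 ✓; ∠(EP, PV) = 90.00° ✓; |PV| = 20.10 ✓; ∠(PV, VL) = 90.00° ✓; |VL| = 22.70 ✓; ∠VLB = 146.6° ✓; |LB| = 30.60 ✗.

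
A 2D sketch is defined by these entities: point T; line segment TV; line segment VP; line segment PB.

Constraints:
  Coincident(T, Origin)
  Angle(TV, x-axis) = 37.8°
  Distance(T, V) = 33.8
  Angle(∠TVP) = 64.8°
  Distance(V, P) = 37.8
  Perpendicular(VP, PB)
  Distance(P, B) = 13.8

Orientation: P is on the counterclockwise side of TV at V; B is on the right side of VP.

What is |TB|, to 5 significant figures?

50.178

∠TVP = 64.8°, so VP runs at 37.8° + (180° − 64.8°) = 153.00° from the x-axis; with |VP| = 37.8, P = V + 37.8·(cos 153.00°, sin 153.00°) = (-6.9728, 37.877). VP is perpendicular to PB; with |PB| = 13.8 on the right of VP, B = P + 13.8·(0.45399, 0.89101) = (-0.70774, 50.173). Then |TB| = |B − T| = 50.178.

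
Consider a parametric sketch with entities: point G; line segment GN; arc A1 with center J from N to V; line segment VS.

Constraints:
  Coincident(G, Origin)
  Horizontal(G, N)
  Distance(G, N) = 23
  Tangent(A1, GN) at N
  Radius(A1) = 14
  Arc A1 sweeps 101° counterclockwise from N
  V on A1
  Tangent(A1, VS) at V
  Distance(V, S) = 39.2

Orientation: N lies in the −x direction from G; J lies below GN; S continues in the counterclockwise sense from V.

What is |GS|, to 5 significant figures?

62.434

G is at the origin; G and N share the same y with |GN| = 23.0 and N on the −x side, so N = (-23.000, 0.0000). Tangency of A1 to GN means the radius JN is perpendicular to GN, so J = N + (0, -14) = (-23.000, -14.000). On A1, N sits at bearing 90° from J; a 101° counterclockwise sweep puts V at bearing 191°, so V = J + 14.0·(cos 191°, sin 191°) = (-36.743, -16.671). Since A1 is tangent to VS there, JV ⟂ VS, so VS runs along (−sin 191°, cos 191°); with |VS| = 39.2, S = (-29.263, -55.151). Then |GS| = |S − G| = 62.434.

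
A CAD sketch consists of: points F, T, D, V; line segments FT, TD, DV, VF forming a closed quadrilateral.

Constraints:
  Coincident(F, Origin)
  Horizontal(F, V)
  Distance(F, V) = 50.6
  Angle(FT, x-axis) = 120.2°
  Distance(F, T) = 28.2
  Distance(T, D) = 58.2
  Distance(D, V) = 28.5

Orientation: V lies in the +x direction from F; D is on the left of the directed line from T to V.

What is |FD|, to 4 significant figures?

51.93

Checks: |FV| = 50.60 ✓; |FT| = 28.20 ✓; |TD| = 58.20 ✓; |DV| = 28.50 ✓.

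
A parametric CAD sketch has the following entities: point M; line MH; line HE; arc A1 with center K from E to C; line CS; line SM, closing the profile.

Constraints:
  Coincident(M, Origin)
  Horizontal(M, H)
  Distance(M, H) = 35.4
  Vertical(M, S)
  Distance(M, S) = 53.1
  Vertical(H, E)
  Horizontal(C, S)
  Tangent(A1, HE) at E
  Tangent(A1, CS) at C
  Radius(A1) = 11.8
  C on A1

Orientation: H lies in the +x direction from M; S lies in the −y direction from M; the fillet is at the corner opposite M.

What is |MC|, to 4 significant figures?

58.11

M is at the origin; MH is horizontal with |MH| = 35.4 and H on the +x side, so H = (35.40, 0.000). MS is vertical with |MS| = 53.1 and S on the −y side, so S = (0.000, -53.10). The virtual corner opposite M is at (35.40, -53.10). Since A1 is tangent to HE there, KE ⟂ HE and the tangent condition forces KC to be normal to CS, with radius 11.8, so the center K sits 11.8 in from both sides at K = (23.60, -41.30). That places the tangent points at E = (35.40, -41.30) on HE and C = (23.60, -53.10) on CS. Then |MC| = |C − M| = 58.11.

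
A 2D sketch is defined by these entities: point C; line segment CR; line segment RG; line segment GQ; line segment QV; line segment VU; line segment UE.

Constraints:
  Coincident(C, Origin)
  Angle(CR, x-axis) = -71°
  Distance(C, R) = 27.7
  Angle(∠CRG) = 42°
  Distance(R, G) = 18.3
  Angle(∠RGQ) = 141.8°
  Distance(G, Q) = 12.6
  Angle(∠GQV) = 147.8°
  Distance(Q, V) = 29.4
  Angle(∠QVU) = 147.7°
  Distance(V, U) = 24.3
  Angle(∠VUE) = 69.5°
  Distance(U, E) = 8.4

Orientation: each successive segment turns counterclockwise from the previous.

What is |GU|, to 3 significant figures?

60.9

∠GQV = 147.8° gives QV at 137° from the x-axis; with |QV| = 29.4, V = (-8.78, 22.7). ∠QVU = 147.7° gives VU at 170° from the x-axis; with |VU| = 24.3, U = (-32.7, 27.1). Then |GU| = |U − G| = 60.9.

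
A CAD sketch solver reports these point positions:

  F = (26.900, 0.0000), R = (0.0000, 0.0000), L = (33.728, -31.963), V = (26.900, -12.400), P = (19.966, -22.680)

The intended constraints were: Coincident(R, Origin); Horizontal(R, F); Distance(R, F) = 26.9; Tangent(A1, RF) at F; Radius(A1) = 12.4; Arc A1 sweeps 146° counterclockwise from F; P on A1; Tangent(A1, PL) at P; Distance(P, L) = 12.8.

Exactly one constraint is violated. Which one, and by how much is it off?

Distance(P, L) = 12.8 — off by 3.80.

R = (0.00, 0.00) ✓; R.y = 0.00, F.y = 0.00 ✓; |RF| = 26.90 ✓; ∠(VF, FR) = 90.00° ✓; |VF| = 12.40 ✓; bearing(V→P) − bearing(V→F) = 146.0° ✓; |VP| = 12.40 ✓; ∠(VP, PL) = 90.00° ✓; |PL| = 16.60 ✗.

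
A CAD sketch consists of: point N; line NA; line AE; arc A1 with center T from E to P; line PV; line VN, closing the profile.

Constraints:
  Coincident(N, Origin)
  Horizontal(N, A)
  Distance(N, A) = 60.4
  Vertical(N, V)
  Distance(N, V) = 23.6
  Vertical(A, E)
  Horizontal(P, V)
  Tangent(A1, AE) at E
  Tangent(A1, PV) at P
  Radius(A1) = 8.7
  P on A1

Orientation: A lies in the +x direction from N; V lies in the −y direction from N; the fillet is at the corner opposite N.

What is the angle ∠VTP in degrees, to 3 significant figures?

80.4°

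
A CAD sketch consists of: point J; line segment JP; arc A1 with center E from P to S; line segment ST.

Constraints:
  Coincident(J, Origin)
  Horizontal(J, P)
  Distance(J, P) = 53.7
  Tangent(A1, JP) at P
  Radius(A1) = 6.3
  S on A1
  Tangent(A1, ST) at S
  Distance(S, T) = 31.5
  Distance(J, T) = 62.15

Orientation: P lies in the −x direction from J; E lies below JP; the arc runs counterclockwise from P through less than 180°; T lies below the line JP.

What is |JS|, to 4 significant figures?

60.23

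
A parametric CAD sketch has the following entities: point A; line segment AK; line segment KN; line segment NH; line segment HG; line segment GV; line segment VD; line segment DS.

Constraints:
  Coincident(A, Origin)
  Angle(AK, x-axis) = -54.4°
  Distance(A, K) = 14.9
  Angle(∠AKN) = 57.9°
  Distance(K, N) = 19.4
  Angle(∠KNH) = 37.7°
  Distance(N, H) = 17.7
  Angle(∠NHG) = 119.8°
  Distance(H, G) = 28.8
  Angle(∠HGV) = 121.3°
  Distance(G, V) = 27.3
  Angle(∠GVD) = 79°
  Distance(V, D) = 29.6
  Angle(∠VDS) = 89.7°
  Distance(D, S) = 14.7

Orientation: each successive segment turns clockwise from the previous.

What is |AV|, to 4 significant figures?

51.90

A is at the origin; AK runs at -54.4° with length 14.9, so K = (8.674, -12.12). ∠AKN = 57.9° gives KN at -176.5° from the x-axis; with |KN| = 19.4, N = (-10.69, -13.30). ∠KNH = 37.7° gives NH at 41.20° from the x-axis; with |NH| = 17.7, H = (2.628, -1.641). ∠NHG = 119.8° gives HG at -19.00° from the x-axis; with |HG| = 28.8, G = (29.86, -11.02). ∠HGV = 121.3° gives GV at -77.70° from the x-axis; with |GV| = 27.3, V = (35.67, -37.69). Then |AV| = |V − A| = 51.90.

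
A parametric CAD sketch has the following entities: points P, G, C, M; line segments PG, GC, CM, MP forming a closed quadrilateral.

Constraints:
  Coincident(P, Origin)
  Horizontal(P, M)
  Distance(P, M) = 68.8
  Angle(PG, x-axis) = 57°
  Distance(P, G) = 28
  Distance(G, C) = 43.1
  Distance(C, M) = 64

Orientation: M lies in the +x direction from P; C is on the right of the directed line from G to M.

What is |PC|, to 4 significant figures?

20.44

P is at the origin; PM is horizontal with |PM| = 68.8 and M in +x, so M = (68.8, 0). PG runs at 57.0° with |PG| = 28.0, so G = (15.25, 23.48). C is determined by |GC| = 43.1 and |CM| = 64.0 together: it lies at the intersection of circle(G, 43.1) and circle(M, 64.0). With |GM| = 58.47, the foot of the radical line on GM is 10.10 from G and the perpendicular offset is √(43.1² − 10.10²) = 41.90. Taking the right-of-GM solution: C = (7.668, -18.95).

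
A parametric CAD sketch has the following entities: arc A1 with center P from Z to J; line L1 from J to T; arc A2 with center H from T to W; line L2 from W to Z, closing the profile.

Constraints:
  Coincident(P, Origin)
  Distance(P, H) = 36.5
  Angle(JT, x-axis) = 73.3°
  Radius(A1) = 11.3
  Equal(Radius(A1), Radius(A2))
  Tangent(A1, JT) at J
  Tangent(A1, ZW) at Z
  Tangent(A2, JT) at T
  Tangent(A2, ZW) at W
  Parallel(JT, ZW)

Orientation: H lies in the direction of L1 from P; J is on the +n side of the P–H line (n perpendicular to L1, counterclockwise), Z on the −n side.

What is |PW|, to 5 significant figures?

38.209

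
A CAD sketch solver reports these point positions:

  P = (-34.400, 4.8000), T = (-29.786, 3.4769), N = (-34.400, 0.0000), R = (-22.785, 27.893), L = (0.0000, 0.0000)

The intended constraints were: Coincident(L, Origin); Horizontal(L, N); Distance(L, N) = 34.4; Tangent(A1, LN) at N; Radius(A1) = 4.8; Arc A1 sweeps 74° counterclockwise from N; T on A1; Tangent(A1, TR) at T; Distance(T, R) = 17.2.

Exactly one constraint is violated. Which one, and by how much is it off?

Distance(T, R) = 17.2 — off by 8.20.

L = (0.00, 0.00) ✓; L.y = 0.00, N.y = 0.00 ✓; |LN| = 34.40 ✓; ∠(PN, NL) = 90.00° ✓; |PN| = 4.800 ✓; bearing(P→T) − bearing(P→N) = 74.00° ✓; |PT| = 4.800 ✓; ∠(PT, TR) = 90.00° ✓; |TR| = 25.40 ✗.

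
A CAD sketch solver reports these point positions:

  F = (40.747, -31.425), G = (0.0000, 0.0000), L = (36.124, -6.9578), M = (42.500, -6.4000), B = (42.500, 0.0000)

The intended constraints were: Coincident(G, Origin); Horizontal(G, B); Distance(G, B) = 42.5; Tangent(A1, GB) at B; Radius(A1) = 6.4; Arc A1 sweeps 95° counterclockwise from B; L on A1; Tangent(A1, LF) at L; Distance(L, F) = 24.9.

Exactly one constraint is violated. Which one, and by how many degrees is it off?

Tangent(A1, LF) at L — off by 5.70°.

G = (0.00, 0.00) ✓; G.y = 0.00, B.y = 0.00 ✓; |GB| = 42.50 ✓; ∠(MB, BG) = 90.00° ✓; |MB| = 6.400 ✓; bearing(M→L) − bearing(M→B) = 95.00° ✓; |ML| = 6.400 ✓; ∠(ML, LF) = 84.30° ✗; |LF| = 24.90 ✓.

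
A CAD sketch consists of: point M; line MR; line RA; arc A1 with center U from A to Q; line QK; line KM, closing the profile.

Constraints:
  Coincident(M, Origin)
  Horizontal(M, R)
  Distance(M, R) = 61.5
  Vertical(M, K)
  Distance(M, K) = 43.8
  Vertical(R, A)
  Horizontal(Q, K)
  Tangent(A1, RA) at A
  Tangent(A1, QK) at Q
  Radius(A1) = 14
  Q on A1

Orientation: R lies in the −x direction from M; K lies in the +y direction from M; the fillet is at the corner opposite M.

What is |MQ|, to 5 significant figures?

64.612

M is at the origin; M and R share the same y with |MR| = 61.5 and R on the −x side, so R = (-61.500, 0.0000). MK is vertical with |MK| = 43.8 and K on the +y side, so K = (0.0000, 43.800). The virtual corner opposite M is at (-61.500, 43.800). Tangency of A1 to RA means the radius UA is perpendicular to RA and the tangent condition forces UQ to be normal to QK, with radius 14.0, so the center U sits 14.0 in from both sides at U = (-47.500, 29.800). That places the tangent points at A = (-61.500, 29.800) on RA and Q = (-47.500, 43.800) on QK. Then |MQ| = |Q − M| = 64.612.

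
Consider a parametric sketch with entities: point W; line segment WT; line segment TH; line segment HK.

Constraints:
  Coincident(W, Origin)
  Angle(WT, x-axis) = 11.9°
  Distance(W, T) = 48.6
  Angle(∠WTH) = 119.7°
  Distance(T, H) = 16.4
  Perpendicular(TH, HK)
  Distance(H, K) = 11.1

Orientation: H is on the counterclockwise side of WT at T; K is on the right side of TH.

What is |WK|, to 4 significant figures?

66.94

W is at the origin; WT runs at 11.9° with length 48.6, so T = 48.6·(cos 11.9°, sin 11.9°) = (47.56, 10.02). ∠WTH = 119.7°, so TH runs at 11.9° + (180° − 119.7°) = 72.20° from the x-axis; with |TH| = 16.4, H = T + 16.4·(cos 72.20°, sin 72.20°) = (52.57, 25.64). TH is perpendicular to HK; with |HK| = 11.1 on the right of TH, K = H + 11.1·(0.9521, -0.3057) = (63.14, 22.24). Then |WK| = |K − W| = 66.94.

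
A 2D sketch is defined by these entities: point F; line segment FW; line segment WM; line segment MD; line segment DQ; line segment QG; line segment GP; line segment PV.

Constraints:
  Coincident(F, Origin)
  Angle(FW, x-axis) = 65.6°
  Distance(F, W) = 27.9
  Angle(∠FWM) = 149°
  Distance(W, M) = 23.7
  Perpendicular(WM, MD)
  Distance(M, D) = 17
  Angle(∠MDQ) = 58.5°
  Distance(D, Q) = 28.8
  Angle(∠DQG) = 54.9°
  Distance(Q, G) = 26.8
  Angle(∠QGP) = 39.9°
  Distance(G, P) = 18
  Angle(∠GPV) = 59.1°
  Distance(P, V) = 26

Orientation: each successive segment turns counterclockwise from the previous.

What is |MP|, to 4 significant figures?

10.93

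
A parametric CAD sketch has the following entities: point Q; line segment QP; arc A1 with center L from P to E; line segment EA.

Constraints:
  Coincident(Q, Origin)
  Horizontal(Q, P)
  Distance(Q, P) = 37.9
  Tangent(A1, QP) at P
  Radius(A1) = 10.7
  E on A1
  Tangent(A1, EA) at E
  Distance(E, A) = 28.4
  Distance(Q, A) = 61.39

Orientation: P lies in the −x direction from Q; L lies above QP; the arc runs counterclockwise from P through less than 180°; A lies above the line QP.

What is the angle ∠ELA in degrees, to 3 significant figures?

69.4°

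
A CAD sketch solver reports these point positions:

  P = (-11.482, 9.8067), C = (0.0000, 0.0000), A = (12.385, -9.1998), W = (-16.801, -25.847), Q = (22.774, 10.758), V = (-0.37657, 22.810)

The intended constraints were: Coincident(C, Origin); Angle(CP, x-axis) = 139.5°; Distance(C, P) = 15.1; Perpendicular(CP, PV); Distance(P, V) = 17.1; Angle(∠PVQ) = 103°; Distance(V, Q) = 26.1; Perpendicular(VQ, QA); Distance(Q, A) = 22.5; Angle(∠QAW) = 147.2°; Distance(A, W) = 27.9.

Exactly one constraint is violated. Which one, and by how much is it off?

Distance(A, W) = 27.9 — off by 5.70.

C = (0.00, 0.00) ✓; CP at 139.5° ✓; |CP| = 15.10 ✓; ∠(CP, PV) = 90.00° ✓; |PV| = 17.10 ✓; ∠PVQ = 103.0° ✓; |VQ| = 26.10 ✓; ∠(VQ, QA) = 90.00° ✓; |QA| = 22.50 ✓; ∠QAW = 147.2° ✓; |AW| = 33.60 ✗.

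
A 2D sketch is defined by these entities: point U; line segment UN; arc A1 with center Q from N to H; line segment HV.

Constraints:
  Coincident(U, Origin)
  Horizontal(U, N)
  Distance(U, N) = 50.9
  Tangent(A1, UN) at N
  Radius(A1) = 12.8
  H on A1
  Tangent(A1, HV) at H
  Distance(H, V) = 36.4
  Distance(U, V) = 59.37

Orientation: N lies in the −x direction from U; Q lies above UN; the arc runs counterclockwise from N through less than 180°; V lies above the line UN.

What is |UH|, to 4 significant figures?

39.90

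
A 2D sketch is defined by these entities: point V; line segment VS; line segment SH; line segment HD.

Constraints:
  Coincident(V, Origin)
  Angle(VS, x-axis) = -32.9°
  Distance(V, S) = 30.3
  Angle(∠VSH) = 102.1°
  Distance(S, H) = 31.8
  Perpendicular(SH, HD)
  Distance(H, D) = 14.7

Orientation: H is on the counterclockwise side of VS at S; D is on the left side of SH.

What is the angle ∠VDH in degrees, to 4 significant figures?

111.4°

V is at the origin; VS runs at -32.9° with length 30.3, so S = 30.3·(cos -32.9°, sin -32.9°) = (25.44, -16.46). ∠VSH = 102.1°, so SH runs at -32.9° + (180° − 102.1°) = 45.00° from the x-axis; with |SH| = 31.8, H = S + 31.8·(cos 45.00°, sin 45.00°) = (47.93, 6.028). The perpendicularity gives HD at right angles to SH; with |HD| = 14.7 on the left of SH, D = H + 14.7·(-0.7071, 0.7071) = (37.53, 16.42). Then cos ∠VDH = DV·DH / (|DV||DH|), giving 111.4°.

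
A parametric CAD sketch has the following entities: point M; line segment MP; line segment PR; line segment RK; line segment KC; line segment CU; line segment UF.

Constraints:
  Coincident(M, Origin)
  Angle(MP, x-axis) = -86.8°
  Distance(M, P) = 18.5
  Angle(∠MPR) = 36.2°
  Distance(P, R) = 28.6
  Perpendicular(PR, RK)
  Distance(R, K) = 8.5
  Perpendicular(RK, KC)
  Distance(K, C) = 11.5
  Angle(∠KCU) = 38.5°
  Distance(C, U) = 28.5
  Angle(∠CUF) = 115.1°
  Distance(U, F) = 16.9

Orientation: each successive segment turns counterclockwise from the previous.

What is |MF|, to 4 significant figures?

41.58

M is at the origin; MP runs at -86.8° with length 18.5, so P = (1.033, -18.47). ∠MPR = 36.2° gives PR at 57.00° from the x-axis; with |PR| = 28.6, R = (16.61, 5.515). PR is perpendicular to RK, so RK runs at 147.0°; with |RK| = 8.5, K = (9.481, 10.14). The perpendicularity gives KC at right angles to RK, so KC runs at -123.0°; with |KC| = 11.5, C = (3.217, 0.4995). ∠KCU = 38.5° gives CU at 18.50° from the x-axis; with |CU| = 28.5, U = (30.24, 9.543). ∠CUF = 115.1° gives UF at 83.40° from the x-axis; with |UF| = 16.9, F = (32.19, 26.33). Then |MF| = |F − M| = 41.58.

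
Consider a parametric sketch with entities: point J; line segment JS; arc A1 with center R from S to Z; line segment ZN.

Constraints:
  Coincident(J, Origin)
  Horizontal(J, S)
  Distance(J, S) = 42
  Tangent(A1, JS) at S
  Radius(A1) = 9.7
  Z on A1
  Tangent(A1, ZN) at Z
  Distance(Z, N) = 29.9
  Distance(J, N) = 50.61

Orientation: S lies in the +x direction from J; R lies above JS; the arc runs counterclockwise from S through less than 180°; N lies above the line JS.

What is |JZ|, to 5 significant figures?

52.116

Checks: |RZ| = 9.700 ✓; ∠(RZ, ZN) = 90.00° ✓; |ZN| = 29.90 ✓; |JN| = 50.61 ✓.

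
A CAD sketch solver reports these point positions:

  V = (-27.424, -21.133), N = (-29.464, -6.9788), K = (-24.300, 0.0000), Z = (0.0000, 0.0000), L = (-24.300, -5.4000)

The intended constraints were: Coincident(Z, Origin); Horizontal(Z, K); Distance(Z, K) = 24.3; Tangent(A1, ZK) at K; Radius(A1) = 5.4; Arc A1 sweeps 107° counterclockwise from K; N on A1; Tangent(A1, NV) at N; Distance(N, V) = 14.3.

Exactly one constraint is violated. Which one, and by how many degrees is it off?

Tangent(A1, NV) at N — off by 8.80°.

Z = (0.00, 0.00) ✓; Z.y = 0.00, K.y = 0.00 ✓; |ZK| = 24.30 ✓; ∠(LK, KZ) = 90.00° ✓; |LK| = 5.400 ✓; bearing(L→N) − bearing(L→K) = 107.0° ✓; |LN| = 5.400 ✓; ∠(LN, NV) = 98.80° ✗; |NV| = 14.30 ✓.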